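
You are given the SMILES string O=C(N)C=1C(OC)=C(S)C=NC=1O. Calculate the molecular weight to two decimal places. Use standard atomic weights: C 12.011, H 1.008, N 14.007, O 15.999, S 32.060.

First, the molecular formula is C7H8N2O3S (counting implicit H from valence).
  C: 7 × 12.011 = 84.077
  H: 8 × 1.008 = 8.064
  N: 2 × 14.007 = 28.014
  O: 3 × 15.999 = 47.997
  S: 1 × 32.060 = 32.060
Sum: 7×12.011 + 8×1.008 + 2×14.007 + 3×15.999 + 1×32.060 = 200.212 → 200.21 g/mol.

200.21 g/mol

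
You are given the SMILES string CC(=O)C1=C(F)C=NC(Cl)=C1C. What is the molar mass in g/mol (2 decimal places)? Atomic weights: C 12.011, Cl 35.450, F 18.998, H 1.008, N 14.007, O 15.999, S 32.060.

First, the molecular formula is C8H7ClFNO (counting implicit H from valence).
  C: 8 × 12.011 = 96.088
  Cl: 1 × 35.450 = 35.450
  F: 1 × 18.998 = 18.998
  H: 7 × 1.008 = 7.056
  N: 1 × 14.007 = 14.007
  O: 1 × 15.999 = 15.999
Sum: 8×12.011 + 1×35.450 + 1×18.998 + 7×1.008 + 1×14.007 + 1×15.999 = 187.598 → 187.60 g/mol.

187.60 g/mol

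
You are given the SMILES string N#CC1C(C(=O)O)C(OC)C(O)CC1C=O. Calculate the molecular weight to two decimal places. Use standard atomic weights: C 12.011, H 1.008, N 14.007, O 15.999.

First, the molecular formula is C10H13NO5 (counting implicit H from valence).
  C: 10 × 12.011 = 120.110
  H: 13 × 1.008 = 13.104
  N: 1 × 14.007 = 14.007
  O: 5 × 15.999 = 79.995
Sum: 10×12.011 + 13×1.008 + 1×14.007 + 5×15.999 = 227.216 → 227.22 g/mol.

227.22 g/mol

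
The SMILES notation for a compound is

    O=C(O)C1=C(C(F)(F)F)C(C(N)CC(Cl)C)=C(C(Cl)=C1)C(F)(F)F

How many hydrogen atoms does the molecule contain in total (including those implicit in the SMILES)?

11

Walk through each heavy atom and fill implicit hydrogens from standard valence (C 4, N 3, O 2, S 2, halogen 1):
  atom 1: O, bond orders sum to 2 (valence 2) → 0 H
  atom 2: C, bond orders sum to 4 (valence 4) → 0 H
  atom 3: O, bond orders sum to 1 (valence 2) → 1 H
  atom 4: C, bond orders sum to 4 (valence 4) → 0 H
  atom 5: C, bond orders sum to 4 (valence 4) → 0 H
  atom 6: C, bond orders sum to 4 (valence 4) → 0 H
  atom 7: F (halogen, monovalent) → 0 H
  atom 8: F (halogen, monovalent) → 0 H
  atom 9: F (halogen, monovalent) → 0 H
  atom 10: C, bond orders sum to 4 (valence 4) → 0 H
  atom 11: C, bond orders sum to 3 (valence 4) → 1 H
  atom 12: N, bond orders sum to 1 (valence 3) → 2 H
  atom 13: C, bond orders sum to 2 (valence 4) → 2 H
  atom 14: C, bond orders sum to 3 (valence 4) → 1 H
  atom 15: Cl (halogen, monovalent) → 0 H
  atom 16: C, bond orders sum to 1 (valence 4) → 3 H
  atom 17: C, bond orders sum to 4 (valence 4) → 0 H
  atom 18: C, bond orders sum to 4 (valence 4) → 0 H
  atom 19: Cl (halogen, monovalent) → 0 H
  atom 20: C, bond orders sum to 3 (valence 4) → 1 H
  atom 21: C, bond orders sum to 4 (valence 4) → 0 H
  atom 22: F (halogen, monovalent) → 0 H
  atom 23: F (halogen, monovalent) → 0 H
  atom 24: F (halogen, monovalent) → 0 H
Total hydrogens: 11.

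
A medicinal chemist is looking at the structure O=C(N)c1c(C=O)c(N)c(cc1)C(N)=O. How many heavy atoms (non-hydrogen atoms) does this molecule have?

15

Every atom symbol written in the SMILES (organic subset) is one heavy atom; implicit H are not written.
Heavy atoms by element → C:9, N:3, O:3.
Total: 15.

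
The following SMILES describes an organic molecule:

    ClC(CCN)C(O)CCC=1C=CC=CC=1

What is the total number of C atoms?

12

Count every carbon token in the SMILES (each C, including those in ring-closure positions and inside branches).
Carbon count: 12.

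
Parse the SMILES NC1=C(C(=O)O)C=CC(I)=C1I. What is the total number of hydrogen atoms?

Walk through each heavy atom and fill implicit hydrogens from standard valence (C 4, N 3, O 2, S 2, halogen 1):
  atom 1: N, bond orders sum to 1 (valence 3) → 2 H
  atom 2: C, bond orders sum to 4 (valence 4) → 0 H
  atom 3: C, bond orders sum to 4 (valence 4) → 0 H
  atom 4: C, bond orders sum to 4 (valence 4) → 0 H
  atom 5: O, bond orders sum to 2 (valence 2) → 0 H
  atom 6: O, bond orders sum to 1 (valence 2) → 1 H
  atom 7: C, bond orders sum to 3 (valence 4) → 1 H
  atom 8: C, bond orders sum to 3 (valence 4) → 1 H
  atom 9: C, bond orders sum to 4 (valence 4) → 0 H
  atom 10: I (halogen, monovalent) → 0 H
  atom 11: C, bond orders sum to 4 (valence 4) → 0 H
  atom 12: I (halogen, monovalent) → 0 H
Total hydrogens: 5.

5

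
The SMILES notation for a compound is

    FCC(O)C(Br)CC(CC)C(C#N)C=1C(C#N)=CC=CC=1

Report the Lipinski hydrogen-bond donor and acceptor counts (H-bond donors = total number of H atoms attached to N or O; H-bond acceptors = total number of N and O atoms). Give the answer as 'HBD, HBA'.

1, 3

Donors: find every N or O and count the H atoms it carries.
  atom 4 (O): bond orders sum to 1 → 1 H
  atom 13 (N): bond orders sum to 3 → 0 H
  atom 17 (N): bond orders sum to 3 → 0 H
Lipinski HBD = 1.
Acceptors: N atoms = 2, O atoms = 1 → HBA = 3.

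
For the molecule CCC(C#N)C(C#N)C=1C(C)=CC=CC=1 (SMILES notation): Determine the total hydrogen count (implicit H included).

14

Walk through each heavy atom and fill implicit hydrogens from standard valence (C 4, N 3, O 2, S 2, halogen 1):
  atom 1: C, bond orders sum to 1 (valence 4) → 3 H
  atom 2: C, bond orders sum to 2 (valence 4) → 2 H
  atom 3: C, bond orders sum to 3 (valence 4) → 1 H
  atom 4: C, bond orders sum to 4 (valence 4) → 0 H
  atom 5: N, bond orders sum to 3 (valence 3) → 0 H
  atom 6: C, bond orders sum to 3 (valence 4) → 1 H
  atom 7: C, bond orders sum to 4 (valence 4) → 0 H
  atom 8: N, bond orders sum to 3 (valence 3) → 0 H
  atom 9: C, bond orders sum to 4 (valence 4) → 0 H
  atom 10: C, bond orders sum to 4 (valence 4) → 0 H
  atom 11: C, bond orders sum to 1 (valence 4) → 3 H
  atom 12: C, bond orders sum to 3 (valence 4) → 1 H
  atom 13: C, bond orders sum to 3 (valence 4) → 1 H
  atom 14: C, bond orders sum to 3 (valence 4) → 1 H
  atom 15: C, bond orders sum to 3 (valence 4) → 1 H
Total hydrogens: 14.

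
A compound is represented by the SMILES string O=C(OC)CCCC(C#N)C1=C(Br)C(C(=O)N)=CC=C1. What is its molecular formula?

Walk through each heavy atom and fill implicit hydrogens from standard valence (C 4, N 3, O 2, S 2, halogen 1):
  atom 1: O, bond orders sum to 2 (valence 2) → 0 H
  atom 2: C, bond orders sum to 4 (valence 4) → 0 H
  atom 3: O, bond orders sum to 2 (valence 2) → 0 H
  atom 4: C, bond orders sum to 1 (valence 4) → 3 H
  atom 5: C, bond orders sum to 2 (valence 4) → 2 H
  atom 6: C, bond orders sum to 2 (valence 4) → 2 H
  atom 7: C, bond orders sum to 2 (valence 4) → 2 H
  atom 8: C, bond orders sum to 3 (valence 4) → 1 H
  atom 9: C, bond orders sum to 4 (valence 4) → 0 H
  atom 10: N, bond orders sum to 3 (valence 3) → 0 H
  atom 11: C, bond orders sum to 4 (valence 4) → 0 H
  atom 12: C, bond orders sum to 4 (valence 4) → 0 H
  atom 13: Br (halogen, monovalent) → 0 H
  atom 14: C, bond orders sum to 4 (valence 4) → 0 H
  atom 15: C, bond orders sum to 4 (valence 4) → 0 H
  atom 16: O, bond orders sum to 2 (valence 2) → 0 H
  atom 17: N, bond orders sum to 1 (valence 3) → 2 H
  atom 18: C, bond orders sum to 3 (valence 4) → 1 H
  atom 19: C, bond orders sum to 3 (valence 4) → 1 H
  atom 20: C, bond orders sum to 3 (valence 4) → 1 H
Totals → C:14, H:15, Br:1, N:2, O:3.

C14H15BrN2O3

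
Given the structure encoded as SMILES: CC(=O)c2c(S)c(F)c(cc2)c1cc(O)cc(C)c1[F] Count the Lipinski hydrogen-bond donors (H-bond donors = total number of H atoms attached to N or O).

1

Donors: find every N or O and count the H atoms it carries.
  atom 3 (O): bond orders sum to 2 → 0 H
  atom 15 (O): bond orders sum to 1 → 1 H
Lipinski HBD = 1.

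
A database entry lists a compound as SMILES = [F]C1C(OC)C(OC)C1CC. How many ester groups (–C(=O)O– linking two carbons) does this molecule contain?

0

Scan the SMILES for the ester motif — none present.
Groups that are present: 2 ether.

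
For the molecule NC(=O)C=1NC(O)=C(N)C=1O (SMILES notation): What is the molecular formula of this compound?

Walk through each heavy atom and fill implicit hydrogens from standard valence (C 4, N 3, O 2, S 2, halogen 1):
  atom 1: N, bond orders sum to 1 (valence 3) → 2 H
  atom 2: C, bond orders sum to 4 (valence 4) → 0 H
  atom 3: O, bond orders sum to 2 (valence 2) → 0 H
  atom 4: C, bond orders sum to 4 (valence 4) → 0 H
  atom 5: N, bond orders sum to 2 (valence 3) → 1 H
  atom 6: C, bond orders sum to 4 (valence 4) → 0 H
  atom 7: O, bond orders sum to 1 (valence 2) → 1 H
  atom 8: C, bond orders sum to 4 (valence 4) → 0 H
  atom 9: N, bond orders sum to 1 (valence 3) → 2 H
  atom 10: C, bond orders sum to 4 (valence 4) → 0 H
  atom 11: O, bond orders sum to 1 (valence 2) → 1 H
Totals → C:5, H:7, N:3, O:3.

C5H7N3O3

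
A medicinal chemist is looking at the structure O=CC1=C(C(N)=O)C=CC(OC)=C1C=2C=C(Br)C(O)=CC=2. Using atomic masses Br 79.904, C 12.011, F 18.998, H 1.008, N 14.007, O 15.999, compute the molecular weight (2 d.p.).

First, the molecular formula is C15H12BrNO4 (counting implicit H from valence).
  Br: 1 × 79.904 = 79.904
  C: 15 × 12.011 = 180.165
  H: 12 × 1.008 = 12.096
  N: 1 × 14.007 = 14.007
  O: 4 × 15.999 = 63.996
Sum: 1×79.904 + 15×12.011 + 12×1.008 + 1×14.007 + 4×15.999 = 350.168 → 350.17 g/mol.

350.17 g/mol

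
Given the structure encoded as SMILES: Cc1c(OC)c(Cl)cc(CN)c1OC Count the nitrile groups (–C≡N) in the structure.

Scan the SMILES for the nitrile motif — none present.
Groups that are present: 2 ether, 1 primary amine.

0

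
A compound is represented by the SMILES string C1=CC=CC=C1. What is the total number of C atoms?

Count every carbon token in the SMILES (each C, including those in ring-closure positions and inside branches).
Carbon count: 6.

6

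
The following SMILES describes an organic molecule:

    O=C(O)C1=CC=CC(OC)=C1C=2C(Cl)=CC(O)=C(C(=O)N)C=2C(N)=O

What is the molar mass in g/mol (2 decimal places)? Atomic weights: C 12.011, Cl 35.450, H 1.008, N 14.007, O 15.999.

First, the molecular formula is C16H13ClN2O6 (counting implicit H from valence).
  C: 16 × 12.011 = 192.176
  Cl: 1 × 35.450 = 35.450
  H: 13 × 1.008 = 13.104
  N: 2 × 14.007 = 28.014
  O: 6 × 15.999 = 95.994
Sum: 16×12.011 + 1×35.450 + 13×1.008 + 2×14.007 + 6×15.999 = 364.738 → 364.74 g/mol.

364.74 g/mol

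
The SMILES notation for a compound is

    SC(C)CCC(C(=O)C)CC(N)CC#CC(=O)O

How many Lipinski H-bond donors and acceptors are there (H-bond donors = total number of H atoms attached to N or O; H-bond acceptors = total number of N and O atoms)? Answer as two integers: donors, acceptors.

Donors: find every N or O and count the H atoms it carries.
  atom 8 (O): bond orders sum to 2 → 0 H
  atom 12 (N): bond orders sum to 1 → 2 H
  atom 17 (O): bond orders sum to 2 → 0 H
  atom 18 (O): bond orders sum to 1 → 1 H
Lipinski HBD = 3.
Acceptors: N atoms = 1, O atoms = 3 → HBA = 4.

3, 4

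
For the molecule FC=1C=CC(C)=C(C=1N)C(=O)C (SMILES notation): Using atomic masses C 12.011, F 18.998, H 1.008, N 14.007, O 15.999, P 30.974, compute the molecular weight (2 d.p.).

167.18 g/mol

First, the molecular formula is C9H10FNO (counting implicit H from valence).
  C: 9 × 12.011 = 108.099
  F: 1 × 18.998 = 18.998
  H: 10 × 1.008 = 10.080
  N: 1 × 14.007 = 14.007
  O: 1 × 15.999 = 15.999
Sum: 9×12.011 + 1×18.998 + 10×1.008 + 1×14.007 + 1×15.999 = 167.183 → 167.18 g/mol.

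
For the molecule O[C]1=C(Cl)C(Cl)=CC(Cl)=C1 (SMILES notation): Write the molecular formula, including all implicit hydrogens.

C6H3Cl3O

Walk through each heavy atom and fill implicit hydrogens from standard valence (C 4, N 3, O 2, S 2, halogen 1):
  atom 1: O, bond orders sum to 1 (valence 2) → 1 H
  atom 2: C with explicit H count 0
  atom 3: C, bond orders sum to 4 (valence 4) → 0 H
  atom 4: Cl (halogen, monovalent) → 0 H
  atom 5: C, bond orders sum to 4 (valence 4) → 0 H
  atom 6: Cl (halogen, monovalent) → 0 H
  atom 7: C, bond orders sum to 3 (valence 4) → 1 H
  atom 8: C, bond orders sum to 4 (valence 4) → 0 H
  atom 9: Cl (halogen, monovalent) → 0 H
  atom 10: C, bond orders sum to 3 (valence 4) → 1 H
Totals → C:6, H:3, Cl:3, O:1.
In Hill order: C6H3Cl3O.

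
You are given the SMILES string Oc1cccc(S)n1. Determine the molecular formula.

C5H5NOS

Walk through each heavy atom and fill implicit hydrogens from standard valence (C 4, N 3, O 2, S 2, halogen 1); for lowercase aromatic atoms, an aromatic c carries 1 H when it has two neighbours and 0 H with three, and aromatic n carries 0 H:
  atom 1: O, bond orders sum to 1 (valence 2) → 1 H
  atom 2: aromatic c, 3 neighbours → 0 H
  atom 3: aromatic c, 2 neighbours → 1 H
  atom 4: aromatic c, 2 neighbours → 1 H
  atom 5: aromatic c, 2 neighbours → 1 H
  atom 6: aromatic c, 3 neighbours → 0 H
  atom 7: S, bond orders sum to 1 (valence 2) → 1 H
  atom 8: aromatic n, 2 neighbours → 0 H
Totals → C:5, H:5, N:1, O:1, S:1.
In Hill order: C5H5NOS.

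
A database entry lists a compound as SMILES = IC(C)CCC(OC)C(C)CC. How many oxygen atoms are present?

Scan the SMILES for O atoms (remember two-letter symbols like Cl and Br are single atoms).
Oxygen count: 1.

1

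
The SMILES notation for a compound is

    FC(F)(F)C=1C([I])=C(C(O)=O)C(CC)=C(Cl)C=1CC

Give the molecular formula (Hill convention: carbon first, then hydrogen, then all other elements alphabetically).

C12H11ClF3IO2

Walk through each heavy atom and fill implicit hydrogens from standard valence (C 4, N 3, O 2, S 2, halogen 1):
  atom 1: F (halogen, monovalent) → 0 H
  atom 2: C, bond orders sum to 4 (valence 4) → 0 H
  atom 3: F (halogen, monovalent) → 0 H
  atom 4: F (halogen, monovalent) → 0 H
  atom 5: C, bond orders sum to 4 (valence 4) → 0 H
  atom 6: C, bond orders sum to 4 (valence 4) → 0 H
  atom 7: I with explicit H count 0
  atom 8: C, bond orders sum to 4 (valence 4) → 0 H
  atom 9: C, bond orders sum to 4 (valence 4) → 0 H
  atom 10: O, bond orders sum to 1 (valence 2) → 1 H
  atom 11: O, bond orders sum to 2 (valence 2) → 0 H
  atom 12: C, bond orders sum to 4 (valence 4) → 0 H
  atom 13: C, bond orders sum to 2 (valence 4) → 2 H
  atom 14: C, bond orders sum to 1 (valence 4) → 3 H
  atom 15: C, bond orders sum to 4 (valence 4) → 0 H
  atom 16: Cl (halogen, monovalent) → 0 H
  atom 17: C, bond orders sum to 4 (valence 4) → 0 H
  atom 18: C, bond orders sum to 2 (valence 4) → 2 H
  atom 19: C, bond orders sum to 1 (valence 4) → 3 H
Totals → C:12, H:11, Cl:1, F:3, I:1, O:2.
In Hill order: C12H11ClF3IO2.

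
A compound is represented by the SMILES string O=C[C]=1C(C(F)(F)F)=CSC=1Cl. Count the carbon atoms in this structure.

6

Count every carbon token in the SMILES (each C, including those in ring-closure positions and inside branches).
Carbon count: 6.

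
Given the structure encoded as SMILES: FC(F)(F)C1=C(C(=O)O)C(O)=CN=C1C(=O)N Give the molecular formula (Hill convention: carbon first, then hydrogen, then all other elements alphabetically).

C8H5F3N2O4

Walk through each heavy atom and fill implicit hydrogens from standard valence (C 4, N 3, O 2, S 2, halogen 1):
  atom 1: F (halogen, monovalent) → 0 H
  atom 2: C, bond orders sum to 4 (valence 4) → 0 H
  atom 3: F (halogen, monovalent) → 0 H
  atom 4: F (halogen, monovalent) → 0 H
  atom 5: C, bond orders sum to 4 (valence 4) → 0 H
  atom 6: C, bond orders sum to 4 (valence 4) → 0 H
  atom 7: C, bond orders sum to 4 (valence 4) → 0 H
  atom 8: O, bond orders sum to 2 (valence 2) → 0 H
  atom 9: O, bond orders sum to 1 (valence 2) → 1 H
  atom 10: C, bond orders sum to 4 (valence 4) → 0 H
  atom 11: O, bond orders sum to 1 (valence 2) → 1 H
  atom 12: C, bond orders sum to 3 (valence 4) → 1 H
  atom 13: N, bond orders sum to 3 (valence 3) → 0 H
  atom 14: C, bond orders sum to 4 (valence 4) → 0 H
  atom 15: C, bond orders sum to 4 (valence 4) → 0 H
  atom 16: O, bond orders sum to 2 (valence 2) → 0 H
  atom 17: N, bond orders sum to 1 (valence 3) → 2 H
Totals → C:8, H:5, F:3, N:2, O:4.
In Hill order: C8H5F3N2O4.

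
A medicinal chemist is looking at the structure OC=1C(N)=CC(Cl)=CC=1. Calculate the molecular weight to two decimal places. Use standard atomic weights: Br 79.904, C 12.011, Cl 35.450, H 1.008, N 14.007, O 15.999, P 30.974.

143.57 g/mol

First, the molecular formula is C6H6ClNO (counting implicit H from valence).
  C: 6 × 12.011 = 72.066
  Cl: 1 × 35.450 = 35.450
  H: 6 × 1.008 = 6.048
  N: 1 × 14.007 = 14.007
  O: 1 × 15.999 = 15.999
Sum: 6×12.011 + 1×35.450 + 6×1.008 + 1×14.007 + 1×15.999 = 143.570 → 143.57 g/mol.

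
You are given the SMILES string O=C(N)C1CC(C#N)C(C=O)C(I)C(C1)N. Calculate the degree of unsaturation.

Degree of unsaturation = (number of rings) + (number of π bonds).
Ring closures in the SMILES: 1.
π bonds: 2 double bonds (each 1 DoU), 1 triple bond (each 2 DoU) → 4 DoU from unsaturation.
Total DoU = 1 + 4 = 5.

5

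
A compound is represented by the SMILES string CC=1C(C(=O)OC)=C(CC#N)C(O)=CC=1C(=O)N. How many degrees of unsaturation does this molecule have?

Degree of unsaturation = (number of rings) + (number of π bonds).
Ring closures in the SMILES: 1.
π bonds: 5 double bonds (each 1 DoU), 1 triple bond (each 2 DoU) → 7 DoU from unsaturation.
Total DoU = 1 + 7 = 8.

8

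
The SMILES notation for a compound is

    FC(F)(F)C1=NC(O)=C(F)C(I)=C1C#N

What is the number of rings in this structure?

1

In SMILES, each pair of matching ring-closure digits denotes one ring-closing bond; the number of such bonds equals the number of independent rings.
Ring-closure bonds here: 1.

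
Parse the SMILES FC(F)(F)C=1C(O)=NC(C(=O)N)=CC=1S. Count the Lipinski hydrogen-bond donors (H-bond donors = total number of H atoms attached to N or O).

3

Donors: find every N or O and count the H atoms it carries.
  atom 7 (O): bond orders sum to 1 → 1 H
  atom 8 (N): bond orders sum to 3 → 0 H
  atom 11 (O): bond orders sum to 2 → 0 H
  atom 12 (N): bond orders sum to 1 → 2 H
Lipinski HBD = 3.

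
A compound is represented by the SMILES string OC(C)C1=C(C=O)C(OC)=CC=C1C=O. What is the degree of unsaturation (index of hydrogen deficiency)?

6

Degree of unsaturation = (number of rings) + (number of π bonds).
Ring closures in the SMILES: 1.
π bonds: 5 double bonds (each 1 DoU) → 5 DoU from unsaturation.
Total DoU = 1 + 5 = 6.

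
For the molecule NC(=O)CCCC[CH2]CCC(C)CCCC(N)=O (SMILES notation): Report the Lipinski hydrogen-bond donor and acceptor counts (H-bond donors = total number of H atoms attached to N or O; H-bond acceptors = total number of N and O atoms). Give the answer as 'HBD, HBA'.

Donors: find every N or O and count the H atoms it carries.
  atom 1 (N): bond orders sum to 1 → 2 H
  atom 3 (O): bond orders sum to 2 → 0 H
  atom 17 (N): bond orders sum to 1 → 2 H
  atom 18 (O): bond orders sum to 2 → 0 H
Lipinski HBD = 4.
Acceptors: N atoms = 2, O atoms = 2 → HBA = 4.

4, 4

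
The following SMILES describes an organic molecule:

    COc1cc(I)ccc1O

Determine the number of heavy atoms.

10

Every atom symbol written in the SMILES (organic subset) is one heavy atom; implicit H are not written.
Heavy atoms by element → C:7, I:1, O:2.
Total: 10.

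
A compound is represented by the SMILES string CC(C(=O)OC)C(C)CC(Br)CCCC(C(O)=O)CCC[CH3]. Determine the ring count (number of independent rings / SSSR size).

In SMILES, each pair of matching ring-closure digits denotes one ring-closing bond; the number of such bonds equals the number of independent rings.
Ring-closure bonds here: 0.

0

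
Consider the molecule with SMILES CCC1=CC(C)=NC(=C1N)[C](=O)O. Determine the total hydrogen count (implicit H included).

Walk through each heavy atom and fill implicit hydrogens from standard valence (C 4, N 3, O 2, S 2, halogen 1):
  atom 1: C, bond orders sum to 1 (valence 4) → 3 H
  atom 2: C, bond orders sum to 2 (valence 4) → 2 H
  atom 3: C, bond orders sum to 4 (valence 4) → 0 H
  atom 4: C, bond orders sum to 3 (valence 4) → 1 H
  atom 5: C, bond orders sum to 4 (valence 4) → 0 H
  atom 6: C, bond orders sum to 1 (valence 4) → 3 H
  atom 7: N, bond orders sum to 3 (valence 3) → 0 H
  atom 8: C, bond orders sum to 4 (valence 4) → 0 H
  atom 9: C, bond orders sum to 4 (valence 4) → 0 H
  atom 10: N, bond orders sum to 1 (valence 3) → 2 H
  atom 11: C with explicit H count 0
  atom 12: O, bond orders sum to 2 (valence 2) → 0 H
  atom 13: O, bond orders sum to 1 (valence 2) → 1 H
Total hydrogens: 12.

12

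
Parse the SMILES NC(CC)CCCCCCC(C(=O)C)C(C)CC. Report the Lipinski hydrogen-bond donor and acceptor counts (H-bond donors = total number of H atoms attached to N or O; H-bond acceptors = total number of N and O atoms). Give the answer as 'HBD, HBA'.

Donors: find every N or O and count the H atoms it carries.
  atom 1 (N): bond orders sum to 1 → 2 H
  atom 13 (O): bond orders sum to 2 → 0 H
Lipinski HBD = 2.
Acceptors: N atoms = 1, O atoms = 1 → HBA = 2.

2, 2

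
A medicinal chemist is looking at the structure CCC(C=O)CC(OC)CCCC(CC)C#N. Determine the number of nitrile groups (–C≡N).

1

The nitrile motif appears at heavy-atom position 16 in the SMILES.
Other groups present: 1 aldehyde, 1 ether.
Nitrile count: 1.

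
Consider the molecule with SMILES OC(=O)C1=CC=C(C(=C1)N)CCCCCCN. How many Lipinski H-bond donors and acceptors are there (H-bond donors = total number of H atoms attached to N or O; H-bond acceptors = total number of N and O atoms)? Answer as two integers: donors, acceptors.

5, 4

Donors: find every N or O and count the H atoms it carries.
  atom 1 (O): bond orders sum to 1 → 1 H
  atom 3 (O): bond orders sum to 2 → 0 H
  atom 10 (N): bond orders sum to 1 → 2 H
  atom 17 (N): bond orders sum to 1 → 2 H
Lipinski HBD = 5.
Acceptors: N atoms = 2, O atoms = 2 → HBA = 4.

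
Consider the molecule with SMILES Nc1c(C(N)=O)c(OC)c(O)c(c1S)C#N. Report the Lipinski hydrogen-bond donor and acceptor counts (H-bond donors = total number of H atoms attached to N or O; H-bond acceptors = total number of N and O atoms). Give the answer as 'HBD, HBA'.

5, 6

Donors: find every N or O and count the H atoms it carries.
  atom 1 (N): bond orders sum to 1 → 2 H
  atom 5 (N): bond orders sum to 1 → 2 H
  atom 6 (O): bond orders sum to 2 → 0 H
  atom 8 (O): bond orders sum to 2 → 0 H
  atom 11 (O): bond orders sum to 1 → 1 H
  atom 16 (N): bond orders sum to 3 → 0 H
Lipinski HBD = 5.
Acceptors: N atoms = 3, O atoms = 3 → HBA = 6.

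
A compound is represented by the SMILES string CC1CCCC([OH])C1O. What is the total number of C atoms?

Count every carbon token in the SMILES (each C, including those in ring-closure positions and inside branches).
Carbon count: 7.

7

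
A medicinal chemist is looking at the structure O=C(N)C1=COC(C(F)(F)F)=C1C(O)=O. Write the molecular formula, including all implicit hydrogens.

C7H4F3NO4

Walk through each heavy atom and fill implicit hydrogens from standard valence (C 4, N 3, O 2, S 2, halogen 1):
  atom 1: O, bond orders sum to 2 (valence 2) → 0 H
  atom 2: C, bond orders sum to 4 (valence 4) → 0 H
  atom 3: N, bond orders sum to 1 (valence 3) → 2 H
  atom 4: C, bond orders sum to 4 (valence 4) → 0 H
  atom 5: C, bond orders sum to 3 (valence 4) → 1 H
  atom 6: O, bond orders sum to 2 (valence 2) → 0 H
  atom 7: C, bond orders sum to 4 (valence 4) → 0 H
  atom 8: C, bond orders sum to 4 (valence 4) → 0 H
  atom 9: F (halogen, monovalent) → 0 H
  atom 10: F (halogen, monovalent) → 0 H
  atom 11: F (halogen, monovalent) → 0 H
  atom 12: C, bond orders sum to 4 (valence 4) → 0 H
  atom 13: C, bond orders sum to 4 (valence 4) → 0 H
  atom 14: O, bond orders sum to 1 (valence 2) → 1 H
  atom 15: O, bond orders sum to 2 (valence 2) → 0 H
Totals → C:7, H:4, F:3, N:1, O:4.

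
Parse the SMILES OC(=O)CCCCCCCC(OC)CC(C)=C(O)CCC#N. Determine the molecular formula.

C17H29NO4

Walk through each heavy atom and fill implicit hydrogens from standard valence (C 4, N 3, O 2, S 2, halogen 1):
  atom 1: O, bond orders sum to 1 (valence 2) → 1 H
  atom 2: C, bond orders sum to 4 (valence 4) → 0 H
  atom 3: O, bond orders sum to 2 (valence 2) → 0 H
  atom 4: C, bond orders sum to 2 (valence 4) → 2 H
  atom 5: C, bond orders sum to 2 (valence 4) → 2 H
  atom 6: C, bond orders sum to 2 (valence 4) → 2 H
  atom 7: C, bond orders sum to 2 (valence 4) → 2 H
  atom 8: C, bond orders sum to 2 (valence 4) → 2 H
  atom 9: C, bond orders sum to 2 (valence 4) → 2 H
  atom 10: C, bond orders sum to 2 (valence 4) → 2 H
  atom 11: C, bond orders sum to 3 (valence 4) → 1 H
  atom 12: O, bond orders sum to 2 (valence 2) → 0 H
  atom 13: C, bond orders sum to 1 (valence 4) → 3 H
  atom 14: C, bond orders sum to 2 (valence 4) → 2 H
  atom 15: C, bond orders sum to 4 (valence 4) → 0 H
  atom 16: C, bond orders sum to 1 (valence 4) → 3 H
  atom 17: C, bond orders sum to 4 (valence 4) → 0 H
  atom 18: O, bond orders sum to 1 (valence 2) → 1 H
  atom 19: C, bond orders sum to 2 (valence 4) → 2 H
  atom 20: C, bond orders sum to 2 (valence 4) → 2 H
  atom 21: C, bond orders sum to 4 (valence 4) → 0 H
  atom 22: N, bond orders sum to 3 (valence 3) → 0 H
Totals → C:17, H:29, N:1, O:4.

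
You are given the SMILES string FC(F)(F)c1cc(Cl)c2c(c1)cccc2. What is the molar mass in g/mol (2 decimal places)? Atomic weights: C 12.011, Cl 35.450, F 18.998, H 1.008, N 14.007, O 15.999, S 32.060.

First, the molecular formula is C11H6ClF3 (counting implicit H from valence).
  C: 11 × 12.011 = 132.121
  Cl: 1 × 35.450 = 35.450
  F: 3 × 18.998 = 56.994
  H: 6 × 1.008 = 6.048
Sum: 11×12.011 + 1×35.450 + 3×18.998 + 6×1.008 = 230.613 → 230.61 g/mol.

230.61 g/mol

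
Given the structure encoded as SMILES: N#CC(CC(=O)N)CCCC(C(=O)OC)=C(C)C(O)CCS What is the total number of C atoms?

15

Count every carbon token in the SMILES (each C, including those in ring-closure positions and inside branches).
Carbon count: 15.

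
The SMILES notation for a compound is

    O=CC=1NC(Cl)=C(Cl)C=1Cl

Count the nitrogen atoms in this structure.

1

Scan the SMILES for N atoms (remember two-letter symbols like Cl and Br are single atoms).
Nitrogen count: 1.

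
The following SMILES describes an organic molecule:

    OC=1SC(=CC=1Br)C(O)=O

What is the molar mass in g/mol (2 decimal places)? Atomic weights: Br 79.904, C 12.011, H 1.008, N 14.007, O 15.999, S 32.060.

First, the molecular formula is C5H3BrO3S (counting implicit H from valence).
  Br: 1 × 79.904 = 79.904
  C: 5 × 12.011 = 60.055
  H: 3 × 1.008 = 3.024
  O: 3 × 15.999 = 47.997
  S: 1 × 32.060 = 32.060
Sum: 1×79.904 + 5×12.011 + 3×1.008 + 3×15.999 + 1×32.060 = 223.040 → 223.04 g/mol.

223.04 g/mol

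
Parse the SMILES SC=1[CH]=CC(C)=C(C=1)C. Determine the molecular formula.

Walk through each heavy atom and fill implicit hydrogens from standard valence (C 4, N 3, O 2, S 2, halogen 1):
  atom 1: S, bond orders sum to 1 (valence 2) → 1 H
  atom 2: C, bond orders sum to 4 (valence 4) → 0 H
  atom 3: C with explicit H count 1
  atom 4: C, bond orders sum to 3 (valence 4) → 1 H
  atom 5: C, bond orders sum to 4 (valence 4) → 0 H
  atom 6: C, bond orders sum to 1 (valence 4) → 3 H
  atom 7: C, bond orders sum to 4 (valence 4) → 0 H
  atom 8: C, bond orders sum to 3 (valence 4) → 1 H
  atom 9: C, bond orders sum to 1 (valence 4) → 3 H
Totals → C:8, H:10, S:1.
In Hill order: C8H10S.

C8H10S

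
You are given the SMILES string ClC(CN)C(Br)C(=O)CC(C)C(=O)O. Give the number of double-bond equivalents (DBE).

Degree of unsaturation = (number of rings) + (number of π bonds).
Ring closures in the SMILES: 0.
π bonds: 2 double bonds (each 1 DoU) → 2 DoU from unsaturation.
Total DoU = 0 + 2 = 2.

2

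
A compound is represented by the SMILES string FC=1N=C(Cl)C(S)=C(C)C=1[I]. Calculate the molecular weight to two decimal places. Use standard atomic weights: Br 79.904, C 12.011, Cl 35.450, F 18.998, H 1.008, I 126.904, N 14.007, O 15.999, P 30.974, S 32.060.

First, the molecular formula is C6H4ClFINS (counting implicit H from valence).
  C: 6 × 12.011 = 72.066
  Cl: 1 × 35.450 = 35.450
  F: 1 × 18.998 = 18.998
  H: 4 × 1.008 = 4.032
  I: 1 × 126.904 = 126.904
  N: 1 × 14.007 = 14.007
  S: 1 × 32.060 = 32.060
Sum: 6×12.011 + 1×35.450 + 1×18.998 + 4×1.008 + 1×126.904 + 1×14.007 + 1×32.060 = 303.517 → 303.52 g/mol.

303.52 g/mol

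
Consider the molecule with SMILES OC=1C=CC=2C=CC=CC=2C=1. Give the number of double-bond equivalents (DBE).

7

Molecular formula: C10H8O.
DoU = (2C + 2 + N − H − X) / 2, where X is the halogen count and O/S are ignored.
    = (2·10 + 2 + 0 − 8 − 0) / 2 = 14 / 2 = 7.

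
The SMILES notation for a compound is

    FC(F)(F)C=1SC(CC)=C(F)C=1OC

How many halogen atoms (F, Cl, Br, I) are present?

4

Halogen atoms appear at heavy-atom positions 1, 3, 4, 11 (4×F).
Other groups present: 1 ether.
Halogen count: 4.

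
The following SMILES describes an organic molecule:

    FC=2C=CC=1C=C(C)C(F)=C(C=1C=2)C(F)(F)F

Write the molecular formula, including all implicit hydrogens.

C12H7F5

Walk through each heavy atom and fill implicit hydrogens from standard valence (C 4, N 3, O 2, S 2, halogen 1):
  atom 1: F (halogen, monovalent) → 0 H
  atom 2: C, bond orders sum to 4 (valence 4) → 0 H
  atom 3: C, bond orders sum to 3 (valence 4) → 1 H
  atom 4: C, bond orders sum to 3 (valence 4) → 1 H
  atom 5: C, bond orders sum to 4 (valence 4) → 0 H
  atom 6: C, bond orders sum to 3 (valence 4) → 1 H
  atom 7: C, bond orders sum to 4 (valence 4) → 0 H
  atom 8: C, bond orders sum to 1 (valence 4) → 3 H
  atom 9: C, bond orders sum to 4 (valence 4) → 0 H
  atom 10: F (halogen, monovalent) → 0 H
  atom 11: C, bond orders sum to 4 (valence 4) → 0 H
  atom 12: C, bond orders sum to 4 (valence 4) → 0 H
  atom 13: C, bond orders sum to 3 (valence 4) → 1 H
  atom 14: C, bond orders sum to 4 (valence 4) → 0 H
  atom 15: F (halogen, monovalent) → 0 H
  atom 16: F (halogen, monovalent) → 0 H
  atom 17: F (halogen, monovalent) → 0 H
Totals → C:12, H:7, F:5.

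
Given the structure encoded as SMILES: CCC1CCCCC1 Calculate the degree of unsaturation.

Molecular formula: C8H16.
DoU = (2C + 2 + N − H − X) / 2, where X is the halogen count and O/S are ignored.
    = (2·8 + 2 + 0 − 16 − 0) / 2 = 2 / 2 = 1.

1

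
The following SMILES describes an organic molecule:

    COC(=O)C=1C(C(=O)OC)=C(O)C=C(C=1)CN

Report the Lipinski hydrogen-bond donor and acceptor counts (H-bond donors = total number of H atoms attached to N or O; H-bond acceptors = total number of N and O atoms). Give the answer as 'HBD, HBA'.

3, 6

Donors: find every N or O and count the H atoms it carries.
  atom 2 (O): bond orders sum to 2 → 0 H
  atom 4 (O): bond orders sum to 2 → 0 H
  atom 8 (O): bond orders sum to 2 → 0 H
  atom 9 (O): bond orders sum to 2 → 0 H
  atom 12 (O): bond orders sum to 1 → 1 H
  atom 17 (N): bond orders sum to 1 → 2 H
Lipinski HBD = 3.
Acceptors: N atoms = 1, O atoms = 5 → HBA = 6.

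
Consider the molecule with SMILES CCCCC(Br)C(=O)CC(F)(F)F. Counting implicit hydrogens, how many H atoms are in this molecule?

12

Walk through each heavy atom and fill implicit hydrogens from standard valence (C 4, N 3, O 2, S 2, halogen 1):
  atom 1: C, bond orders sum to 1 (valence 4) → 3 H
  atom 2: C, bond orders sum to 2 (valence 4) → 2 H
  atom 3: C, bond orders sum to 2 (valence 4) → 2 H
  atom 4: C, bond orders sum to 2 (valence 4) → 2 H
  atom 5: C, bond orders sum to 3 (valence 4) → 1 H
  atom 6: Br (halogen, monovalent) → 0 H
  atom 7: C, bond orders sum to 4 (valence 4) → 0 H
  atom 8: O, bond orders sum to 2 (valence 2) → 0 H
  atom 9: C, bond orders sum to 2 (valence 4) → 2 H
  atom 10: C, bond orders sum to 4 (valence 4) → 0 H
  atom 11: F (halogen, monovalent) → 0 H
  atom 12: F (halogen, monovalent) → 0 H
  atom 13: F (halogen, monovalent) → 0 H
Total hydrogens: 12.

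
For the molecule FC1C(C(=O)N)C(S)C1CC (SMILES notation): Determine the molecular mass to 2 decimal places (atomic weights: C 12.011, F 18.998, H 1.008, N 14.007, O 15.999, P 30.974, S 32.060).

First, the molecular formula is C7H12FNOS (counting implicit H from valence).
  C: 7 × 12.011 = 84.077
  F: 1 × 18.998 = 18.998
  H: 12 × 1.008 = 12.096
  N: 1 × 14.007 = 14.007
  O: 1 × 15.999 = 15.999
  S: 1 × 32.060 = 32.060
Sum: 7×12.011 + 1×18.998 + 12×1.008 + 1×14.007 + 1×15.999 + 1×32.060 = 177.237 → 177.24 g/mol.

177.24 g/mol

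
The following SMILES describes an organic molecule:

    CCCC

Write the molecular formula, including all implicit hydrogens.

Walk through each heavy atom and fill implicit hydrogens from standard valence (C 4, N 3, O 2, S 2, halogen 1):
  atom 1: C, bond orders sum to 1 (valence 4) → 3 H
  atom 2: C, bond orders sum to 2 (valence 4) → 2 H
  atom 3: C, bond orders sum to 2 (valence 4) → 2 H
  atom 4: C, bond orders sum to 1 (valence 4) → 3 H
Totals → C:4, H:10.
In Hill order: C4H10.

C4H10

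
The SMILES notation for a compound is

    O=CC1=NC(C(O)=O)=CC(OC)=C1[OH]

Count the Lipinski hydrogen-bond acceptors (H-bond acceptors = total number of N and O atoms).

6

N atoms: 1; O atoms: 5.
Lipinski HBA = 1 + 5 = 6.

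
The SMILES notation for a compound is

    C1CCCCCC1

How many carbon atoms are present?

Count every carbon token in the SMILES (each C, including those in ring-closure positions and inside branches).
Carbon count: 7.

7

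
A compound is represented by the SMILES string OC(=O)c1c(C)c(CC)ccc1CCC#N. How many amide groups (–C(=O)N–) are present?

Scan the SMILES for the amide motif — none present.
Groups that are present: 1 carboxylic acid, 1 nitrile.

0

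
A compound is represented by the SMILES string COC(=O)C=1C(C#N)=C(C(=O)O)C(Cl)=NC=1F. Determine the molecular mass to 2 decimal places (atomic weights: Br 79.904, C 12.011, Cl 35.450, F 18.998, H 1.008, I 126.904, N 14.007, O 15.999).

258.59 g/mol

First, the molecular formula is C9H4ClFN2O4 (counting implicit H from valence).
  C: 9 × 12.011 = 108.099
  Cl: 1 × 35.450 = 35.450
  F: 1 × 18.998 = 18.998
  H: 4 × 1.008 = 4.032
  N: 2 × 14.007 = 28.014
  O: 4 × 15.999 = 63.996
Sum: 9×12.011 + 1×35.450 + 1×18.998 + 4×1.008 + 2×14.007 + 4×15.999 = 258.589 → 258.59 g/mol.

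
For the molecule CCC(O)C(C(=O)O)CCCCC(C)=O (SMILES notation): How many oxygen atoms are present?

4

Scan the SMILES for O atoms (remember two-letter symbols like Cl and Br are single atoms).
Oxygen count: 4.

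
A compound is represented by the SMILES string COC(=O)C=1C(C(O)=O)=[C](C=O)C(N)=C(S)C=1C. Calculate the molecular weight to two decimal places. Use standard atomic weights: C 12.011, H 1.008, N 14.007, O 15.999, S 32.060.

First, the molecular formula is C11H11NO5S (counting implicit H from valence).
  C: 11 × 12.011 = 132.121
  H: 11 × 1.008 = 11.088
  N: 1 × 14.007 = 14.007
  O: 5 × 15.999 = 79.995
  S: 1 × 32.060 = 32.060
Sum: 11×12.011 + 11×1.008 + 1×14.007 + 5×15.999 + 1×32.060 = 269.271 → 269.27 g/mol.

269.27 g/mol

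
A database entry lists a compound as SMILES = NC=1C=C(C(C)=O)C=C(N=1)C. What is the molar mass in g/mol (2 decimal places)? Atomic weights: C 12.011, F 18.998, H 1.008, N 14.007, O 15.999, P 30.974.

First, the molecular formula is C8H10N2O (counting implicit H from valence).
  C: 8 × 12.011 = 96.088
  H: 10 × 1.008 = 10.080
  N: 2 × 14.007 = 28.014
  O: 1 × 15.999 = 15.999
Sum: 8×12.011 + 10×1.008 + 2×14.007 + 1×15.999 = 150.181 → 150.18 g/mol.

150.18 g/mol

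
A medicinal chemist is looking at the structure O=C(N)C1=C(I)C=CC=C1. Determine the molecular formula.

C7H6INO

Walk through each heavy atom and fill implicit hydrogens from standard valence (C 4, N 3, O 2, S 2, halogen 1):
  atom 1: O, bond orders sum to 2 (valence 2) → 0 H
  atom 2: C, bond orders sum to 4 (valence 4) → 0 H
  atom 3: N, bond orders sum to 1 (valence 3) → 2 H
  atom 4: C, bond orders sum to 4 (valence 4) → 0 H
  atom 5: C, bond orders sum to 4 (valence 4) → 0 H
  atom 6: I (halogen, monovalent) → 0 H
  atom 7: C, bond orders sum to 3 (valence 4) → 1 H
  atom 8: C, bond orders sum to 3 (valence 4) → 1 H
  atom 9: C, bond orders sum to 3 (valence 4) → 1 H
  atom 10: C, bond orders sum to 3 (valence 4) → 1 H
Totals → C:7, H:6, I:1, N:1, O:1.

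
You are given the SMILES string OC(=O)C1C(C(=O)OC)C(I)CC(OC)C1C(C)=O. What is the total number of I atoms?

1

Scan the SMILES for I atoms (remember two-letter symbols like Cl and Br are single atoms).
Iodine count: 1.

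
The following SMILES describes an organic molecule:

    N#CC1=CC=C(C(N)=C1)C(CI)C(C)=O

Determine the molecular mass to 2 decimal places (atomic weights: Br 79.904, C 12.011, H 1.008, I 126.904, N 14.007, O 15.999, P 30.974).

314.13 g/mol

First, the molecular formula is C11H11IN2O (counting implicit H from valence).
  C: 11 × 12.011 = 132.121
  H: 11 × 1.008 = 11.088
  I: 1 × 126.904 = 126.904
  N: 2 × 14.007 = 28.014
  O: 1 × 15.999 = 15.999
Sum: 11×12.011 + 11×1.008 + 1×126.904 + 2×14.007 + 1×15.999 = 314.126 → 314.13 g/mol.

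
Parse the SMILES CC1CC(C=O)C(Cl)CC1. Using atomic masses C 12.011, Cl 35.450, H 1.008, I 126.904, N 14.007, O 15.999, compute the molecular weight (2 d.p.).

First, the molecular formula is C8H13ClO (counting implicit H from valence).
  C: 8 × 12.011 = 96.088
  Cl: 1 × 35.450 = 35.450
  H: 13 × 1.008 = 13.104
  O: 1 × 15.999 = 15.999
Sum: 8×12.011 + 1×35.450 + 13×1.008 + 1×15.999 = 160.641 → 160.64 g/mol.

160.64 g/mol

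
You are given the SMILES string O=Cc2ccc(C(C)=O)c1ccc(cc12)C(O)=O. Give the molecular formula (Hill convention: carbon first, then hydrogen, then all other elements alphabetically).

C14H10O4

Walk through each heavy atom and fill implicit hydrogens from standard valence (C 4, N 3, O 2, S 2, halogen 1); for lowercase aromatic atoms, an aromatic c carries 1 H when it has two neighbours and 0 H with three, and aromatic n carries 0 H:
  atom 1: O, bond orders sum to 2 (valence 2) → 0 H
  atom 2: C, bond orders sum to 3 (valence 4) → 1 H
  atom 3: aromatic c, 3 neighbours → 0 H
  atom 4: aromatic c, 2 neighbours → 1 H
  atom 5: aromatic c, 2 neighbours → 1 H
  atom 6: aromatic c, 3 neighbours → 0 H
  atom 7: C, bond orders sum to 4 (valence 4) → 0 H
  atom 8: C, bond orders sum to 1 (valence 4) → 3 H
  atom 9: O, bond orders sum to 2 (valence 2) → 0 H
  atom 10: aromatic c, 3 neighbours → 0 H
  atom 11: aromatic c, 2 neighbours → 1 H
  atom 12: aromatic c, 2 neighbours → 1 H
  atom 13: aromatic c, 3 neighbours → 0 H
  atom 14: aromatic c, 2 neighbours → 1 H
  atom 15: aromatic c, 3 neighbours → 0 H
  atom 16: C, bond orders sum to 4 (valence 4) → 0 H
  atom 17: O, bond orders sum to 1 (valence 2) → 1 H
  atom 18: O, bond orders sum to 2 (valence 2) → 0 H
Totals → C:14, H:10, O:4.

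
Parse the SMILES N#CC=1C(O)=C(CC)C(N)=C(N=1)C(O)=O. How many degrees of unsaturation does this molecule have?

Degree of unsaturation = (number of rings) + (number of π bonds).
Ring closures in the SMILES: 1.
π bonds: 4 double bonds (each 1 DoU), 1 triple bond (each 2 DoU) → 6 DoU from unsaturation.
Total DoU = 1 + 6 = 7.

7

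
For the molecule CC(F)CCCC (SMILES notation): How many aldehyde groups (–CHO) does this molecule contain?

Scan the SMILES for the aldehyde motif — none present.

0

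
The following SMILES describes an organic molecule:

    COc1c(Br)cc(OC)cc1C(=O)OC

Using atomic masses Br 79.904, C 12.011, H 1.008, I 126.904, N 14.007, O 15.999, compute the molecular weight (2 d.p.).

First, the molecular formula is C10H11BrO4 (counting implicit H from valence).
  Br: 1 × 79.904 = 79.904
  C: 10 × 12.011 = 120.110
  H: 11 × 1.008 = 11.088
  O: 4 × 15.999 = 63.996
Sum: 1×79.904 + 10×12.011 + 11×1.008 + 4×15.999 = 275.098 → 275.10 g/mol.

275.10 g/mol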